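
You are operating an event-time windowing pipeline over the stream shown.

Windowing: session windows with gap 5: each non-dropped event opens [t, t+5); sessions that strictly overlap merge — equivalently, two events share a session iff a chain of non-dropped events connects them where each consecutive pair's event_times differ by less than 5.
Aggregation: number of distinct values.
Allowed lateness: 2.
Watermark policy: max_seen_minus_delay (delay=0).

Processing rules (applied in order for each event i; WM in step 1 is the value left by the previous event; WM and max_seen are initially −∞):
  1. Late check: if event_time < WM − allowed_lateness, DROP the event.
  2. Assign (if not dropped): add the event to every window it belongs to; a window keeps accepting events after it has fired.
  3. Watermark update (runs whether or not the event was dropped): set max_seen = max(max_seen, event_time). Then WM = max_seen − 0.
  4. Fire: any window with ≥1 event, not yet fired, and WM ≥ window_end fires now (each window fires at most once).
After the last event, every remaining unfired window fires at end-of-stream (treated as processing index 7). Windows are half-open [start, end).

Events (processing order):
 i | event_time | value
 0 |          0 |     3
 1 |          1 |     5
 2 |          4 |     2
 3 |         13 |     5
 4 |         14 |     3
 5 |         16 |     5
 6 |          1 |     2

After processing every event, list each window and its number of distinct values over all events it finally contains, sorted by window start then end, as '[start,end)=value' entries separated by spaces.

i=0 t=0 v=3: → [0,5); WM=0
i=1 t=1 v=5: → [0,6); WM=1
i=2 t=4 v=2: → [0,9); WM=4
i=3 t=13 v=5: → [13,18); WM=13
i=4 t=14 v=3: → [13,19); WM=14
i=5 t=16 v=5: → [13,21); WM=16
i=6 t=1 v=2: DROP (t<16-2); WM=16

[0,9)=3 [13,21)=2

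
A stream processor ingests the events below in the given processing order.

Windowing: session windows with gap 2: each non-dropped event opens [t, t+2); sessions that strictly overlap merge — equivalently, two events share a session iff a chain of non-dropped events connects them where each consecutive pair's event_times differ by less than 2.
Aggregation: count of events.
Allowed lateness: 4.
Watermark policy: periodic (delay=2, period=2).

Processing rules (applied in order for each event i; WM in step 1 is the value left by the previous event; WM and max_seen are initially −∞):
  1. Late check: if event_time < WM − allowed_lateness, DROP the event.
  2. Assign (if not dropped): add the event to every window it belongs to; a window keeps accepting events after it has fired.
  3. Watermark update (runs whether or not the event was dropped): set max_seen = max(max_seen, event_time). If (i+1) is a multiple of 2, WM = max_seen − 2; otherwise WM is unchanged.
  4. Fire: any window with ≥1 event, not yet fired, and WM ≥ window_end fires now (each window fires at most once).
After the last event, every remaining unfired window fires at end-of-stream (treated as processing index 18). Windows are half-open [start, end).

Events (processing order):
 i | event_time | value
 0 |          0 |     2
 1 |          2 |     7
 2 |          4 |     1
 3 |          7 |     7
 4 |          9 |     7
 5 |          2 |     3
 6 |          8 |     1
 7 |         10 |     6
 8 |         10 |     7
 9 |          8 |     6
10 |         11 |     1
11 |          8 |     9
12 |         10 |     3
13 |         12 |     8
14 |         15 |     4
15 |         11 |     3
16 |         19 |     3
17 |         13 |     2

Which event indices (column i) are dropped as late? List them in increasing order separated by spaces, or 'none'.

none

i=0 t=0 v=2: → [0,2); WM=−∞
i=1 t=2 v=7: → [2,4); WM=0
i=2 t=4 v=1: → [4,6); WM=0
i=3 t=7 v=7: → [7,9); WM=5
i=4 t=9 v=7: → [9,11); WM=5
i=5 t=2 v=3: → [2,4); WM=7
i=6 t=8 v=1: → [7,11); WM=7
i=7 t=10 v=6: → [7,12); WM=8
i=8 t=10 v=7: → [7,12); WM=8
i=9 t=8 v=6: → [7,12); WM=8
i=10 t=11 v=1: → [7,13); WM=8
i=11 t=8 v=9: → [7,13); WM=9
i=12 t=10 v=3: → [7,13); WM=9
i=13 t=12 v=8: → [7,14); WM=10
i=14 t=15 v=4: → [15,17); WM=10
i=15 t=11 v=3: → [7,14); WM=13
i=16 t=19 v=3: → [19,21); WM=13
i=17 t=13 v=2: → [7,15); WM=17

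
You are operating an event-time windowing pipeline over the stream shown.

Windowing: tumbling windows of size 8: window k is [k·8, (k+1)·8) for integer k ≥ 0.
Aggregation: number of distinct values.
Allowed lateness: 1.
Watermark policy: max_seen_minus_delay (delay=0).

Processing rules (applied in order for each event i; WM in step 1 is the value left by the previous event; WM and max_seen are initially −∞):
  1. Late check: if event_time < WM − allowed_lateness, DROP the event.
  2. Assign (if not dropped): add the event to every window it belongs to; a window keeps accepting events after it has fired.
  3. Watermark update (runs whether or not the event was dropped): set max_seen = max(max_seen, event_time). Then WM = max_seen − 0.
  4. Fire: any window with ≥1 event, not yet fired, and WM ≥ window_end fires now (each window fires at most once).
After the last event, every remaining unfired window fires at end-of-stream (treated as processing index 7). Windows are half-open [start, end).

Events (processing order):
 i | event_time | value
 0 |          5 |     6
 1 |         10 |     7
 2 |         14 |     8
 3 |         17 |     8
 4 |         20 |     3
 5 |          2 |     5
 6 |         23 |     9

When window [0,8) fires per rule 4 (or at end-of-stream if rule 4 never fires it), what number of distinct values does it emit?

1

i=0 t=5 v=6: → [0,8); WM=5
i=1 t=10 v=7: → [8,16); WM=10; [0,8) fires=1
i=2 t=14 v=8: → [8,16); WM=14
i=3 t=17 v=8: → [16,24); WM=17; [8,16) fires=2
i=4 t=20 v=3: → [16,24); WM=20
i=5 t=2 v=5: DROP (t<20-1); WM=20
i=6 t=23 v=9: → [16,24); WM=23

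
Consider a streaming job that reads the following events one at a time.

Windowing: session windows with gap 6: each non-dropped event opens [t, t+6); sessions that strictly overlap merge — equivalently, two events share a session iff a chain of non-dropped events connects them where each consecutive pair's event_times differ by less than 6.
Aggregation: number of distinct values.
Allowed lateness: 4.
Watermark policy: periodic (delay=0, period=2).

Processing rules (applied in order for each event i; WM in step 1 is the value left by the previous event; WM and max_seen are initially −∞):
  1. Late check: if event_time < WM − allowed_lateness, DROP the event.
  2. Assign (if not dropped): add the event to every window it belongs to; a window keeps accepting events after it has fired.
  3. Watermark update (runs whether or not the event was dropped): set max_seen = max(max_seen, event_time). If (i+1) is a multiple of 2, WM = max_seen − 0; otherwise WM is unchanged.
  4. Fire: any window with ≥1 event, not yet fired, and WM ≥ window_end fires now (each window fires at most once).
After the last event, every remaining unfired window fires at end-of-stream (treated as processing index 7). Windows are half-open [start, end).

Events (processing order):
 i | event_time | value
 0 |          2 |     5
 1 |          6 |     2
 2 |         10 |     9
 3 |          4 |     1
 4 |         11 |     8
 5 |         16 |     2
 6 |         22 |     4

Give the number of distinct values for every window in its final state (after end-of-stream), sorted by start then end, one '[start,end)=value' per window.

[2,22)=5 [22,28)=1

i=0 t=2 v=5: → [2,8); WM=−∞
i=1 t=6 v=2: → [2,12); WM=6
i=2 t=10 v=9: → [2,16); WM=6
i=3 t=4 v=1: → [2,16); WM=10
i=4 t=11 v=8: → [2,17); WM=10
i=5 t=16 v=2: → [2,22); WM=16
i=6 t=22 v=4: → [22,28); WM=16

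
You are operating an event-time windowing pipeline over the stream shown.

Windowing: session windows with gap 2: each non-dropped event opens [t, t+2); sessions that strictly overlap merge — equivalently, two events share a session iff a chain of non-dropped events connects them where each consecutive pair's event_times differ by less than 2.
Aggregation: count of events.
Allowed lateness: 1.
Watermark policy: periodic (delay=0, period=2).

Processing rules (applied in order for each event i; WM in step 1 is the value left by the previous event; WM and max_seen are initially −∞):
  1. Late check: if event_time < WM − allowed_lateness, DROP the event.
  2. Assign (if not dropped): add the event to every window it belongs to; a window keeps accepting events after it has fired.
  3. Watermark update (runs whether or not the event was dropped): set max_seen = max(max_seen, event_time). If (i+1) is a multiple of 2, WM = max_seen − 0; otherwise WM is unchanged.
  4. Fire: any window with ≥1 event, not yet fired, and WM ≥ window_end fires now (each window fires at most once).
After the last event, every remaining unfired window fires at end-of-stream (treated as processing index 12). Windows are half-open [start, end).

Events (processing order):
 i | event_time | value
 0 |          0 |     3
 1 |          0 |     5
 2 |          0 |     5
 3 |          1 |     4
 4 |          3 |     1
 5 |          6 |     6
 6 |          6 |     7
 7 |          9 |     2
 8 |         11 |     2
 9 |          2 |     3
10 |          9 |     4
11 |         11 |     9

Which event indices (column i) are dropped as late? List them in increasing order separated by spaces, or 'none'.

9 10

i=0 t=0 v=3: → [0,2); WM=−∞
i=1 t=0 v=5: → [0,2); WM=0
i=2 t=0 v=5: → [0,2); WM=0
i=3 t=1 v=4: → [0,3); WM=1
i=4 t=3 v=1: → [3,5); WM=1
i=5 t=6 v=6: → [6,8); WM=6
i=6 t=6 v=7: → [6,8); WM=6
i=7 t=9 v=2: → [9,11); WM=9
i=8 t=11 v=2: → [11,13); WM=9
i=9 t=2 v=3: DROP (t<9-1); WM=11
i=10 t=9 v=4: DROP (t<11-1); WM=11
i=11 t=11 v=9: → [11,13); WM=11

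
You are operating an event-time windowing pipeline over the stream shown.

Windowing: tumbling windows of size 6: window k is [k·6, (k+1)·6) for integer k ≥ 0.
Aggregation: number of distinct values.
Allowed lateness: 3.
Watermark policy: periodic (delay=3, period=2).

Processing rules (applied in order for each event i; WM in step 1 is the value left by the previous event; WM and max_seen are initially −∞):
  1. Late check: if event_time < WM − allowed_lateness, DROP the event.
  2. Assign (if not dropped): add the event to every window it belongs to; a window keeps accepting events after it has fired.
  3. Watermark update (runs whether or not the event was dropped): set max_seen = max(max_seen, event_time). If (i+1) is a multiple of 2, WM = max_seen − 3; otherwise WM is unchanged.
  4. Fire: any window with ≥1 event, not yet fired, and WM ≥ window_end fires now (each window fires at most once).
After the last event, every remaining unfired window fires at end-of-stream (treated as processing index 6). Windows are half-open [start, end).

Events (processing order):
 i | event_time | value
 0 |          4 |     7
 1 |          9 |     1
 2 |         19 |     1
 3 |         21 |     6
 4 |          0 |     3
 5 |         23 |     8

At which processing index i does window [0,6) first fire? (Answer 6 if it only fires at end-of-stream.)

i=0 t=4 v=7: → [0,6); WM=−∞
i=1 t=9 v=1: → [6,12); WM=6; [0,6) fires=1
i=2 t=19 v=1: → [18,24); WM=6
i=3 t=21 v=6: → [18,24); WM=18; [6,12) fires=1
i=4 t=0 v=3: DROP (t<18-3); WM=18
i=5 t=23 v=8: → [18,24); WM=20

1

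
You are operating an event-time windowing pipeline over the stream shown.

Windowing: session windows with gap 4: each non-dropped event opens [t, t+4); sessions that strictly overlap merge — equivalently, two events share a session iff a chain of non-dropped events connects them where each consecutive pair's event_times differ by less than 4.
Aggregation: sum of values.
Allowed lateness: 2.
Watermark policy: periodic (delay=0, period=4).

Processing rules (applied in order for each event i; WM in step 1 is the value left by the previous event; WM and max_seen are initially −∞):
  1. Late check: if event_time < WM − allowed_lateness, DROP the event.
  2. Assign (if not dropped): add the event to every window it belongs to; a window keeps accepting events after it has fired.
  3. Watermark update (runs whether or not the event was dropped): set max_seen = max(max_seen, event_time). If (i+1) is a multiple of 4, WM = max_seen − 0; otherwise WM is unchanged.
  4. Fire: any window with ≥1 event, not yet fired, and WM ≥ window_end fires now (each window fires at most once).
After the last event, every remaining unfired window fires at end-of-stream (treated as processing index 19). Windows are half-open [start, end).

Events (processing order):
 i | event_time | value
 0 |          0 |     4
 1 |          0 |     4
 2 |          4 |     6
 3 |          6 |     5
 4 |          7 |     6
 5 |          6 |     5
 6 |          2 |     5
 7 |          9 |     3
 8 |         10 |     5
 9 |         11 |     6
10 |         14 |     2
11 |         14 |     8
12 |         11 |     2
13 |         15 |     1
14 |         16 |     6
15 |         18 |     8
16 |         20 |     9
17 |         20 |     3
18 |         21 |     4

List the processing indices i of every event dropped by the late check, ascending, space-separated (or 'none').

i=0 t=0 v=4: → [0,4); WM=−∞
i=1 t=0 v=4: → [0,4); WM=−∞
i=2 t=4 v=6: → [4,8); WM=−∞
i=3 t=6 v=5: → [4,10); WM=6
i=4 t=7 v=6: → [4,11); WM=6
i=5 t=6 v=5: → [4,11); WM=6
i=6 t=2 v=5: DROP (t<6-2); WM=6
i=7 t=9 v=3: → [4,13); WM=9
i=8 t=10 v=5: → [4,14); WM=9
i=9 t=11 v=6: → [4,15); WM=9
i=10 t=14 v=2: → [4,18); WM=9
i=11 t=14 v=8: → [4,18); WM=14
i=12 t=11 v=2: DROP (t<14-2); WM=14
i=13 t=15 v=1: → [4,19); WM=14
i=14 t=16 v=6: → [4,20); WM=14
i=15 t=18 v=8: → [4,22); WM=18
i=16 t=20 v=9: → [4,24); WM=18
i=17 t=20 v=3: → [4,24); WM=18
i=18 t=21 v=4: → [4,25); WM=18

6 12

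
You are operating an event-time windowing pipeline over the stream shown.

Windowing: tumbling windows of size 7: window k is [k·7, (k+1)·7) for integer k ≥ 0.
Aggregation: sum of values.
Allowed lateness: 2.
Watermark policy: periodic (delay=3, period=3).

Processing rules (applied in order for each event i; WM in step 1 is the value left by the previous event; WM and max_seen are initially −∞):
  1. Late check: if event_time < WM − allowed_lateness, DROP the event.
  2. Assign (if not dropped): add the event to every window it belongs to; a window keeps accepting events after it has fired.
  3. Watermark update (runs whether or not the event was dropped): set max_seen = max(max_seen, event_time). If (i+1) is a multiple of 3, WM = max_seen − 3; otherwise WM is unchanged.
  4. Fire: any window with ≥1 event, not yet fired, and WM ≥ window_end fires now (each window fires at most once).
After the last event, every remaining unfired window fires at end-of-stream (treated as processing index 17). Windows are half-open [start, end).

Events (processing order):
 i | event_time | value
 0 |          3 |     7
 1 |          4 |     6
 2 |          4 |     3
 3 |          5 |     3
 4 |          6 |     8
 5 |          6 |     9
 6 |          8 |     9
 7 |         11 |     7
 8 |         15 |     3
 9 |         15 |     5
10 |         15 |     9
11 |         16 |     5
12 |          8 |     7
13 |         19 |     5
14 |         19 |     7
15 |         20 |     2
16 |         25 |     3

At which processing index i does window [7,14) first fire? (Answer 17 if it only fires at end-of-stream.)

14

i=0 t=3 v=7: → [0,7); WM=−∞
i=1 t=4 v=6: → [0,7); WM=−∞
i=2 t=4 v=3: → [0,7); WM=1
i=3 t=5 v=3: → [0,7); WM=1
i=4 t=6 v=8: → [0,7); WM=1
i=5 t=6 v=9: → [0,7); WM=3
i=6 t=8 v=9: → [7,14); WM=3
i=7 t=11 v=7: → [7,14); WM=3
i=8 t=15 v=3: → [14,21); WM=12; [0,7) fires=36
i=9 t=15 v=5: → [14,21); WM=12
i=10 t=15 v=9: → [14,21); WM=12
i=11 t=16 v=5: → [14,21); WM=13
i=12 t=8 v=7: DROP (t<13-2); WM=13
i=13 t=19 v=5: → [14,21); WM=13
i=14 t=19 v=7: → [14,21); WM=16; [7,14) fires=16
i=15 t=20 v=2: → [14,21); WM=16
i=16 t=25 v=3: → [21,28); WM=16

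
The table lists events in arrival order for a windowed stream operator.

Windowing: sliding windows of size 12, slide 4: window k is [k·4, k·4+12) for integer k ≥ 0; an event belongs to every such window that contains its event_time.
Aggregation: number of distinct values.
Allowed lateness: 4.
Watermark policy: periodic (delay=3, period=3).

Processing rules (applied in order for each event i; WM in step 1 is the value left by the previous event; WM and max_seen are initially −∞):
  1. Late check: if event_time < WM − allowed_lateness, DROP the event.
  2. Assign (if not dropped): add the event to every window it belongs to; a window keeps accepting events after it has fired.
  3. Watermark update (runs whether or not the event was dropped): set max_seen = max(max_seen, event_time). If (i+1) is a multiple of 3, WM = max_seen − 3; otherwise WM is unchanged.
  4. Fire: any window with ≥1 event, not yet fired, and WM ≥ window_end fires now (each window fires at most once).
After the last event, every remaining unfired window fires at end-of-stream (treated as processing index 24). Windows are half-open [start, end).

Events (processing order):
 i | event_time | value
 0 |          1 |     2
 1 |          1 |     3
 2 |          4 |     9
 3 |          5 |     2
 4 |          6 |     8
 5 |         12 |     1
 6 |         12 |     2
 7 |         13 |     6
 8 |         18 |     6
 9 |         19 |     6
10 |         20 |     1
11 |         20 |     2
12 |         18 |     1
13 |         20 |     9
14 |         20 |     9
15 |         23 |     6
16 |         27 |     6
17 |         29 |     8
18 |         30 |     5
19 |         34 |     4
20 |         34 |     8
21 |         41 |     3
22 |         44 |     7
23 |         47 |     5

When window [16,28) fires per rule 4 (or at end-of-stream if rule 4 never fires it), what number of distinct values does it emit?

4

i=0 t=1 v=2: → [0,12); WM=−∞
i=1 t=1 v=3: → [0,12); WM=−∞
i=2 t=4 v=9: → [4,16),[0,12); WM=1
i=3 t=5 v=2: → [4,16),[0,12); WM=1
i=4 t=6 v=8: → [4,16),[0,12); WM=1
i=5 t=12 v=1: → [12,24),[8,20),[4,16); WM=9
i=6 t=12 v=2: → [12,24),[8,20),[4,16); WM=9
i=7 t=13 v=6: → [12,24),[8,20),[4,16); WM=9
i=8 t=18 v=6: → [16,28),[12,24),[8,20); WM=15; [0,12) fires=4
i=9 t=19 v=6: → [16,28),[12,24),[8,20); WM=15
i=10 t=20 v=1: → [20,32),[16,28),[12,24); WM=15
i=11 t=20 v=2: → [20,32),[16,28),[12,24); WM=17; [4,16) fires=5
i=12 t=18 v=1: → [16,28),[12,24),[8,20); WM=17
i=13 t=20 v=9: → [20,32),[16,28),[12,24); WM=17
i=14 t=20 v=9: → [20,32),[16,28),[12,24); WM=17
i=15 t=23 v=6: → [20,32),[16,28),[12,24); WM=17
i=16 t=27 v=6: → [24,36),[20,32),[16,28); WM=17
i=17 t=29 v=8: → [28,40),[24,36),[20,32); WM=26; [8,20) fires=3 [12,24) fires=4
i=18 t=30 v=5: → [28,40),[24,36),[20,32); WM=26
i=19 t=34 v=4: → [32,44),[28,40),[24,36); WM=26
i=20 t=34 v=8: → [32,44),[28,40),[24,36); WM=31; [16,28) fires=4
i=21 t=41 v=3: → [40,52),[36,48),[32,44); WM=31
i=22 t=44 v=7: → [44,56),[40,52),[36,48); WM=31
i=23 t=47 v=5: → [44,56),[40,52),[36,48); WM=44; [20,32) fires=6 [24,36) fires=4 [28,40) fires=3 [32,44) fires=3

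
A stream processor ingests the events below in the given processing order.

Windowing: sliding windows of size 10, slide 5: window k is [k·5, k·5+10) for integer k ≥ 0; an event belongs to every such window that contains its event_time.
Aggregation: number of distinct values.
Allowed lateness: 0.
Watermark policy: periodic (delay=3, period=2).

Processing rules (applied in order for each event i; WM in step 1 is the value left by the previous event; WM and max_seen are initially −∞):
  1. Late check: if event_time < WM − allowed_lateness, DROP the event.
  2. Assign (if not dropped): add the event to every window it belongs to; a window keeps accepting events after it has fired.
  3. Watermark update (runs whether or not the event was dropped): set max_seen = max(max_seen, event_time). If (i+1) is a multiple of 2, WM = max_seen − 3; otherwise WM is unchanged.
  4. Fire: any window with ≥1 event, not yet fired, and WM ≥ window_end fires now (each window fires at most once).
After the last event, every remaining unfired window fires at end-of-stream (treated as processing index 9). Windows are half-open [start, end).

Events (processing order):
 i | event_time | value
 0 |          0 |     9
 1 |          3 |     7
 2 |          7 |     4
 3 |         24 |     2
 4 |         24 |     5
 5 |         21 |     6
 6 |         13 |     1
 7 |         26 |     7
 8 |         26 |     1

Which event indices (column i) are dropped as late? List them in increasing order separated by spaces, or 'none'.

i=0 t=0 v=9: → [0,10); WM=−∞
i=1 t=3 v=7: → [0,10); WM=0
i=2 t=7 v=4: → [5,15),[0,10); WM=0
i=3 t=24 v=2: → [20,30),[15,25); WM=21; [0,10) fires=3 [5,15) fires=1
i=4 t=24 v=5: → [20,30),[15,25); WM=21
i=5 t=21 v=6: → [20,30),[15,25); WM=21
i=6 t=13 v=1: DROP (t<21-0); WM=21
i=7 t=26 v=7: → [25,35),[20,30); WM=23
i=8 t=26 v=1: → [25,35),[20,30); WM=23

6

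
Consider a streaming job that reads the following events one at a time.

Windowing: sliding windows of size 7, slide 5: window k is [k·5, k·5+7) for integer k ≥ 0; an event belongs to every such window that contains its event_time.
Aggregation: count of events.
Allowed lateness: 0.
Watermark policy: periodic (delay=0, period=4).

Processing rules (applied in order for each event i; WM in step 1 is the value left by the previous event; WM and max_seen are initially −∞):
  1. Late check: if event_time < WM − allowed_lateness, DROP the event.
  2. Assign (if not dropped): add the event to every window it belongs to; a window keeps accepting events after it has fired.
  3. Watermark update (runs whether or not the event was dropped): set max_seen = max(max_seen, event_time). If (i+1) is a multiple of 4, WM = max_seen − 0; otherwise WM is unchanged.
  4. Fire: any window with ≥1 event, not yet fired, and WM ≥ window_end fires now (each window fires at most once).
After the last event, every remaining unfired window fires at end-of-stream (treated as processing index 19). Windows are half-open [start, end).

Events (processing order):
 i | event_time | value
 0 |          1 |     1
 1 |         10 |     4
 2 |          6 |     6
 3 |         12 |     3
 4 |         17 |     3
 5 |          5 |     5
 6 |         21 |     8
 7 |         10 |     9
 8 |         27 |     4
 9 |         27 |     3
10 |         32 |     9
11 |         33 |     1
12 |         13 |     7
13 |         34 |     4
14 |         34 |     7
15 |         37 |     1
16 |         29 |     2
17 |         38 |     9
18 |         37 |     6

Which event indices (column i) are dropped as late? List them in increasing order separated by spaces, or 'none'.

i=0 t=1 v=1: → [0,7); WM=−∞
i=1 t=10 v=4: → [10,17),[5,12); WM=−∞
i=2 t=6 v=6: → [5,12),[0,7); WM=−∞
i=3 t=12 v=3: → [10,17); WM=12; [0,7) fires=2 [5,12) fires=2
i=4 t=17 v=3: → [15,22); WM=12
i=5 t=5 v=5: DROP (t<12-0); WM=12
i=6 t=21 v=8: → [20,27),[15,22); WM=12
i=7 t=10 v=9: DROP (t<12-0); WM=21; [10,17) fires=2
i=8 t=27 v=4: → [25,32); WM=21
i=9 t=27 v=3: → [25,32); WM=21
i=10 t=32 v=9: → [30,37); WM=21
i=11 t=33 v=1: → [30,37); WM=33; [15,22) fires=2 [20,27) fires=1 [25,32) fires=2
i=12 t=13 v=7: DROP (t<33-0); WM=33
i=13 t=34 v=4: → [30,37); WM=33
i=14 t=34 v=7: → [30,37); WM=33
i=15 t=37 v=1: → [35,42); WM=37; [30,37) fires=4
i=16 t=29 v=2: DROP (t<37-0); WM=37
i=17 t=38 v=9: → [35,42); WM=37
i=18 t=37 v=6: → [35,42); WM=37

5 7 12 16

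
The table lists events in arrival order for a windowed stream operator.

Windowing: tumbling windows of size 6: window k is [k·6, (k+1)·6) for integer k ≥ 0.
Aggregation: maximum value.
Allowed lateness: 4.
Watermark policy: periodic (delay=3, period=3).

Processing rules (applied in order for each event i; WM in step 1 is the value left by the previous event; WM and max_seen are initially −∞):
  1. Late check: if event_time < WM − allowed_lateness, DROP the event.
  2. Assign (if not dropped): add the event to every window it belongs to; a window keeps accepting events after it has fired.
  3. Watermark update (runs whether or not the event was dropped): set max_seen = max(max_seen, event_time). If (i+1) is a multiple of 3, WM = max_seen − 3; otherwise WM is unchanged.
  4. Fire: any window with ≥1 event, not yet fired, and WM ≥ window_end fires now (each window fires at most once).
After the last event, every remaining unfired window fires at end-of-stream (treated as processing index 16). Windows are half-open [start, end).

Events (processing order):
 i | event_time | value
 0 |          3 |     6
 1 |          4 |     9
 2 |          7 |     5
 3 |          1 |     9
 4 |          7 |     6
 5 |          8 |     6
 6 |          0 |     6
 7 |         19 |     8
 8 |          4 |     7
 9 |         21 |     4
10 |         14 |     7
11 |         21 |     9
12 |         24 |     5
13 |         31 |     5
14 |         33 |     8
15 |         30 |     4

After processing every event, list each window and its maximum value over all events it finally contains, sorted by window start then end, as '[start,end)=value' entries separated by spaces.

[0,6)=9 [6,12)=6 [12,18)=7 [18,24)=9 [24,30)=5 [30,36)=8

i=0 t=3 v=6: → [0,6); WM=−∞
i=1 t=4 v=9: → [0,6); WM=−∞
i=2 t=7 v=5: → [6,12); WM=4
i=3 t=1 v=9: → [0,6); WM=4
i=4 t=7 v=6: → [6,12); WM=4
i=5 t=8 v=6: → [6,12); WM=5
i=6 t=0 v=6: DROP (t<5-4); WM=5
i=7 t=19 v=8: → [18,24); WM=5
i=8 t=4 v=7: → [0,6); WM=16; [0,6) fires=9 [6,12) fires=6
i=9 t=21 v=4: → [18,24); WM=16
i=10 t=14 v=7: → [12,18); WM=16
i=11 t=21 v=9: → [18,24); WM=18; [12,18) fires=7
i=12 t=24 v=5: → [24,30); WM=18
i=13 t=31 v=5: → [30,36); WM=18
i=14 t=33 v=8: → [30,36); WM=30; [18,24) fires=9 [24,30) fires=5
i=15 t=30 v=4: → [30,36); WM=30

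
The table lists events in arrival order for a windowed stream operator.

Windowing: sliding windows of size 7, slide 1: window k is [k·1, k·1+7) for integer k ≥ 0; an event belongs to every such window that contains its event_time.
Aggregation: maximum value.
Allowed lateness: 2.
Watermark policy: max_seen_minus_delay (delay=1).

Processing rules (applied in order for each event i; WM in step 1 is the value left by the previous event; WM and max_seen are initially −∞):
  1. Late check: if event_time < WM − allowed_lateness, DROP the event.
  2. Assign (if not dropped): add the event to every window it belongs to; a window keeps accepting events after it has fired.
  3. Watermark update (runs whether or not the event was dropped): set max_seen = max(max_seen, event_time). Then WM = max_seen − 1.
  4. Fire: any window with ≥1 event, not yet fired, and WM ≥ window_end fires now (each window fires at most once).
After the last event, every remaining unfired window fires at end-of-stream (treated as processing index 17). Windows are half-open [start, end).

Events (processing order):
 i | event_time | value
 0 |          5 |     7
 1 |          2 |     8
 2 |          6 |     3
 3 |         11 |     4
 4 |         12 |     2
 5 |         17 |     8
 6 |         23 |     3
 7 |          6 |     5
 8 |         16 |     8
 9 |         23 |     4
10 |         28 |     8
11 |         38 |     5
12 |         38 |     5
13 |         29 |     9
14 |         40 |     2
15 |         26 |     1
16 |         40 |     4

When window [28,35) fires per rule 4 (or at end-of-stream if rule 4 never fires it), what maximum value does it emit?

i=0 t=5 v=7: → [5,12),[4,11),[3,10),[2,9),[1,8),[0,7); WM=4
i=1 t=2 v=8: → [2,9),[1,8),[0,7); WM=4
i=2 t=6 v=3: → [6,13),[5,12),[4,11),[3,10),[2,9),[1,8),[0,7); WM=5
i=3 t=11 v=4: → [11,18),[10,17),[9,16),[8,15),[7,14),[6,13),[5,12); WM=10; [0,7) fires=8 [1,8) fires=8 [2,9) fires=8 [3,10) fires=7
i=4 t=12 v=2: → [12,19),[11,18),[10,17),[9,16),[8,15),[7,14),[6,13); WM=11; [4,11) fires=7
i=5 t=17 v=8: → [17,24),[16,23),[15,22),[14,21),[13,20),[12,19),[11,18); WM=16; [5,12) fires=7 [6,13) fires=4 [7,14) fires=4 [8,15) fires=4 [9,16) fires=4
i=6 t=23 v=3: → [23,30),[22,29),[21,28),[20,27),[19,26),[18,25),[17,24); WM=22; [10,17) fires=4 [11,18) fires=8 [12,19) fires=8 [13,20) fires=8 [14,21) fires=8 [15,22) fires=8
i=7 t=6 v=5: DROP (t<22-2); WM=22
i=8 t=16 v=8: DROP (t<22-2); WM=22
i=9 t=23 v=4: → [23,30),[22,29),[21,28),[20,27),[19,26),[18,25),[17,24); WM=22
i=10 t=28 v=8: → [28,35),[27,34),[26,33),[25,32),[24,31),[23,30),[22,29); WM=27; [16,23) fires=8 [17,24) fires=8 [18,25) fires=4 [19,26) fires=4 [20,27) fires=4
i=11 t=38 v=5: → [38,45),[37,44),[36,43),[35,42),[34,41),[33,40),[32,39); WM=37; [21,28) fires=4 [22,29) fires=8 [23,30) fires=8 [24,31) fires=8 [25,32) fires=8 [26,33) fires=8 [27,34) fires=8 [28,35) fires=8
i=12 t=38 v=5: → [38,45),[37,44),[36,43),[35,42),[34,41),[33,40),[32,39); WM=37
i=13 t=29 v=9: DROP (t<37-2); WM=37
i=14 t=40 v=2: → [40,47),[39,46),[38,45),[37,44),[36,43),[35,42),[34,41); WM=39; [32,39) fires=5
i=15 t=26 v=1: DROP (t<39-2); WM=39
i=16 t=40 v=4: → [40,47),[39,46),[38,45),[37,44),[36,43),[35,42),[34,41); WM=39

8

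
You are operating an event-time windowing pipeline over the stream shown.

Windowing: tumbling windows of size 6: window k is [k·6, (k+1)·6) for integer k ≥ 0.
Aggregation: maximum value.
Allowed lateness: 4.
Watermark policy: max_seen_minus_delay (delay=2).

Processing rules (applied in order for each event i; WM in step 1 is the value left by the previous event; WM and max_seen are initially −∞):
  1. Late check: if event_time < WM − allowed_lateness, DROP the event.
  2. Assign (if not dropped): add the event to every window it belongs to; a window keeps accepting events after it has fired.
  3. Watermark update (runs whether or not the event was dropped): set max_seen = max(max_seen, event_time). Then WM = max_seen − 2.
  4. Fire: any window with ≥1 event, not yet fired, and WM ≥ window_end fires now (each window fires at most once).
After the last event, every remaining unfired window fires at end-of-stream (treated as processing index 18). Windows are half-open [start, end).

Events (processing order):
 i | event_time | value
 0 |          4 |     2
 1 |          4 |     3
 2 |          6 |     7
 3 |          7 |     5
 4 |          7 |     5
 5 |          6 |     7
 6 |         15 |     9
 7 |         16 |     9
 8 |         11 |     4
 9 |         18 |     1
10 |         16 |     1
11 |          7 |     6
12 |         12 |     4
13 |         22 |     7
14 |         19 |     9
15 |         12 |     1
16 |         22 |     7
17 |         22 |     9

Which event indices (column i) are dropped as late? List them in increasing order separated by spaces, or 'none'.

11 15

i=0 t=4 v=2: → [0,6); WM=2
i=1 t=4 v=3: → [0,6); WM=2
i=2 t=6 v=7: → [6,12); WM=4
i=3 t=7 v=5: → [6,12); WM=5
i=4 t=7 v=5: → [6,12); WM=5
i=5 t=6 v=7: → [6,12); WM=5
i=6 t=15 v=9: → [12,18); WM=13; [0,6) fires=3 [6,12) fires=7
i=7 t=16 v=9: → [12,18); WM=14
i=8 t=11 v=4: → [6,12); WM=14
i=9 t=18 v=1: → [18,24); WM=16
i=10 t=16 v=1: → [12,18); WM=16
i=11 t=7 v=6: DROP (t<16-4); WM=16
i=12 t=12 v=4: → [12,18); WM=16
i=13 t=22 v=7: → [18,24); WM=20; [12,18) fires=9
i=14 t=19 v=9: → [18,24); WM=20
i=15 t=12 v=1: DROP (t<20-4); WM=20
i=16 t=22 v=7: → [18,24); WM=20
i=17 t=22 v=9: → [18,24); WM=20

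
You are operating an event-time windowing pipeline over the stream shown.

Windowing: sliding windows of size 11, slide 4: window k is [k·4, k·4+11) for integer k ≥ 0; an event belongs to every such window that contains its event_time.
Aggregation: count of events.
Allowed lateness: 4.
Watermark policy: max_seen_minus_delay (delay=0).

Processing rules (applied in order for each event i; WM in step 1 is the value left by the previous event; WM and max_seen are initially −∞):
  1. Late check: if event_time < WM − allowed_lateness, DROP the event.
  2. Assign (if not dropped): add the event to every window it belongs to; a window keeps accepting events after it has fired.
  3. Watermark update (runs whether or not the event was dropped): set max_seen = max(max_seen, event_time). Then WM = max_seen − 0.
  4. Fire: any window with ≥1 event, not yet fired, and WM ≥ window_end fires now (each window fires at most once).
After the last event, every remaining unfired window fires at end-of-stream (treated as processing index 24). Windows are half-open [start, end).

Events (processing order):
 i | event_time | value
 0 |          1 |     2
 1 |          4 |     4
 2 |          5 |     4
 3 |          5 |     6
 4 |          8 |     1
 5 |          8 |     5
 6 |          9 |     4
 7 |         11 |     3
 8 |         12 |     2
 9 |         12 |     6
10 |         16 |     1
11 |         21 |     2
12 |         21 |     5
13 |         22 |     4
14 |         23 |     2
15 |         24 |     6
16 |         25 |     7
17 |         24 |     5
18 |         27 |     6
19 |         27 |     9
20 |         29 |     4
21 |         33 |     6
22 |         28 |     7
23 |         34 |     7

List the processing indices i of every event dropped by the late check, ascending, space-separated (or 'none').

i=0 t=1 v=2: → [0,11); WM=1
i=1 t=4 v=4: → [4,15),[0,11); WM=4
i=2 t=5 v=4: → [4,15),[0,11); WM=5
i=3 t=5 v=6: → [4,15),[0,11); WM=5
i=4 t=8 v=1: → [8,19),[4,15),[0,11); WM=8
i=5 t=8 v=5: → [8,19),[4,15),[0,11); WM=8
i=6 t=9 v=4: → [8,19),[4,15),[0,11); WM=9
i=7 t=11 v=3: → [8,19),[4,15); WM=11; [0,11) fires=7
i=8 t=12 v=2: → [12,23),[8,19),[4,15); WM=12
i=9 t=12 v=6: → [12,23),[8,19),[4,15); WM=12
i=10 t=16 v=1: → [16,27),[12,23),[8,19); WM=16; [4,15) fires=9
i=11 t=21 v=2: → [20,31),[16,27),[12,23); WM=21; [8,19) fires=7
i=12 t=21 v=5: → [20,31),[16,27),[12,23); WM=21
i=13 t=22 v=4: → [20,31),[16,27),[12,23); WM=22
i=14 t=23 v=2: → [20,31),[16,27); WM=23; [12,23) fires=6
i=15 t=24 v=6: → [24,35),[20,31),[16,27); WM=24
i=16 t=25 v=7: → [24,35),[20,31),[16,27); WM=25
i=17 t=24 v=5: → [24,35),[20,31),[16,27); WM=25
i=18 t=27 v=6: → [24,35),[20,31); WM=27; [16,27) fires=8
i=19 t=27 v=9: → [24,35),[20,31); WM=27
i=20 t=29 v=4: → [28,39),[24,35),[20,31); WM=29
i=21 t=33 v=6: → [32,43),[28,39),[24,35); WM=33; [20,31) fires=10
i=22 t=28 v=7: DROP (t<33-4); WM=33
i=23 t=34 v=7: → [32,43),[28,39),[24,35); WM=34

22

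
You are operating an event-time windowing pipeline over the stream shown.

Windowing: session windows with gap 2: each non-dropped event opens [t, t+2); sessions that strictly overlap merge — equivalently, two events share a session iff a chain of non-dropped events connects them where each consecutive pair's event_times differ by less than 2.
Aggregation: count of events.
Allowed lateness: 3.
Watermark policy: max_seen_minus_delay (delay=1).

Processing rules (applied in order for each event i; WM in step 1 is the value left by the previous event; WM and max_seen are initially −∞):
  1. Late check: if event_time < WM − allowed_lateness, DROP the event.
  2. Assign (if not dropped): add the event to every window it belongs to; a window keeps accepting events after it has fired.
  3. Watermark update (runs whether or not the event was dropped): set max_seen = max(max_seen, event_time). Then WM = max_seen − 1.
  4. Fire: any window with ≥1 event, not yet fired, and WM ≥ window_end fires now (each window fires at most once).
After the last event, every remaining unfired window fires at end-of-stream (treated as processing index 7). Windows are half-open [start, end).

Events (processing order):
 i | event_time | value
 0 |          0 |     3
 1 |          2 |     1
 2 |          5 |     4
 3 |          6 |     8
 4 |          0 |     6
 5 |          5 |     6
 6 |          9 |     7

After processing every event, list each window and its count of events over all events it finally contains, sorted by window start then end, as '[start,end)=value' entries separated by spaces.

[0,2)=1 [2,4)=1 [5,8)=3 [9,11)=1

i=0 t=0 v=3: → [0,2); WM=-1
i=1 t=2 v=1: → [2,4); WM=1
i=2 t=5 v=4: → [5,7); WM=4
i=3 t=6 v=8: → [5,8); WM=5
i=4 t=0 v=6: DROP (t<5-3); WM=5
i=5 t=5 v=6: → [5,8); WM=5
i=6 t=9 v=7: → [9,11); WM=8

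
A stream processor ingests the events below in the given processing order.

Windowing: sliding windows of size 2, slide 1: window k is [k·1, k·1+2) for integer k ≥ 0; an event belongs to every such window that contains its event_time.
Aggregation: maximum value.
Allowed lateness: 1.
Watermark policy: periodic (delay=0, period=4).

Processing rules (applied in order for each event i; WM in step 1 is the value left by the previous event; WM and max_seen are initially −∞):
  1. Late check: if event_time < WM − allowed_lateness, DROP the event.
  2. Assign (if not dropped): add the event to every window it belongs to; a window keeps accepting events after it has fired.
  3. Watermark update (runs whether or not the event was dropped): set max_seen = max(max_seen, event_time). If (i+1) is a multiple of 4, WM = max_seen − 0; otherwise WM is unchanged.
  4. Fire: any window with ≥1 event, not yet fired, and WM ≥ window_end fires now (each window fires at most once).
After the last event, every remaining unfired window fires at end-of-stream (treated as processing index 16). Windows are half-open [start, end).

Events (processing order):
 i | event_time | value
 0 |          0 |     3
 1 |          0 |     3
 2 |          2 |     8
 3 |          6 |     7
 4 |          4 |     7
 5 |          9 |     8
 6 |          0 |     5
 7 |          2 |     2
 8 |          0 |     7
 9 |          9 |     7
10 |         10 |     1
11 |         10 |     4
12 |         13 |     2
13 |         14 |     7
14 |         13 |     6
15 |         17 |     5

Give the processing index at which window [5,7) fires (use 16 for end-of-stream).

7

i=0 t=0 v=3: → [0,2); WM=−∞
i=1 t=0 v=3: → [0,2); WM=−∞
i=2 t=2 v=8: → [2,4),[1,3); WM=−∞
i=3 t=6 v=7: → [6,8),[5,7); WM=6; [0,2) fires=3 [1,3) fires=8 [2,4) fires=8
i=4 t=4 v=7: DROP (t<6-1); WM=6
i=5 t=9 v=8: → [9,11),[8,10); WM=6
i=6 t=0 v=5: DROP (t<6-1); WM=6
i=7 t=2 v=2: DROP (t<6-1); WM=9; [5,7) fires=7 [6,8) fires=7
i=8 t=0 v=7: DROP (t<9-1); WM=9
i=9 t=9 v=7: → [9,11),[8,10); WM=9
i=10 t=10 v=1: → [10,12),[9,11); WM=9
i=11 t=10 v=4: → [10,12),[9,11); WM=10; [8,10) fires=8
i=12 t=13 v=2: → [13,15),[12,14); WM=10
i=13 t=14 v=7: → [14,16),[13,15); WM=10
i=14 t=13 v=6: → [13,15),[12,14); WM=10
i=15 t=17 v=5: → [17,19),[16,18); WM=17; [9,11) fires=8 [10,12) fires=4 [12,14) fires=6 [13,15) fires=7 [14,16) fires=7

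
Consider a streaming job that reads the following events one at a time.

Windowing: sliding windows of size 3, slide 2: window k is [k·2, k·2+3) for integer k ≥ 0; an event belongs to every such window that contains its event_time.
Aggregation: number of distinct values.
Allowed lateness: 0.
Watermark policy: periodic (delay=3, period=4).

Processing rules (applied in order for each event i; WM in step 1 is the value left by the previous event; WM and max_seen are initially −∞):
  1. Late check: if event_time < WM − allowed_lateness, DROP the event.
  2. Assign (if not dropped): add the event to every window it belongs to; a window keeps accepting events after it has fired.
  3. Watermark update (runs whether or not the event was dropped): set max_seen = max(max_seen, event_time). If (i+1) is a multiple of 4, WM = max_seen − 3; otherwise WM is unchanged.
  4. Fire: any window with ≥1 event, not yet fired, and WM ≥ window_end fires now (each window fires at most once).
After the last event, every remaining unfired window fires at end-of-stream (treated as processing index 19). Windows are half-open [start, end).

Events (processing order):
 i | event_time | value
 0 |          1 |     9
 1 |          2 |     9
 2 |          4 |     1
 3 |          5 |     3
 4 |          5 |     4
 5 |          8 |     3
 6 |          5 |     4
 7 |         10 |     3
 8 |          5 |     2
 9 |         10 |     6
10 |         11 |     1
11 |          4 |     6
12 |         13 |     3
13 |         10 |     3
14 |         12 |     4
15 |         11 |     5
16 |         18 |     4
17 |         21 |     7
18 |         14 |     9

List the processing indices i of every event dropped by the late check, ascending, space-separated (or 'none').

8 11

i=0 t=1 v=9: → [0,3); WM=−∞
i=1 t=2 v=9: → [2,5),[0,3); WM=−∞
i=2 t=4 v=1: → [4,7),[2,5); WM=−∞
i=3 t=5 v=3: → [4,7); WM=2
i=4 t=5 v=4: → [4,7); WM=2
i=5 t=8 v=3: → [8,11),[6,9); WM=2
i=6 t=5 v=4: → [4,7); WM=2
i=7 t=10 v=3: → [10,13),[8,11); WM=7; [0,3) fires=1 [2,5) fires=2 [4,7) fires=3
i=8 t=5 v=2: DROP (t<7-0); WM=7
i=9 t=10 v=6: → [10,13),[8,11); WM=7
i=10 t=11 v=1: → [10,13); WM=7
i=11 t=4 v=6: DROP (t<7-0); WM=8
i=12 t=13 v=3: → [12,15); WM=8
i=13 t=10 v=3: → [10,13),[8,11); WM=8
i=14 t=12 v=4: → [12,15),[10,13); WM=8
i=15 t=11 v=5: → [10,13); WM=10; [6,9) fires=1
i=16 t=18 v=4: → [18,21),[16,19); WM=10
i=17 t=21 v=7: → [20,23); WM=10
i=18 t=14 v=9: → [14,17),[12,15); WM=10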